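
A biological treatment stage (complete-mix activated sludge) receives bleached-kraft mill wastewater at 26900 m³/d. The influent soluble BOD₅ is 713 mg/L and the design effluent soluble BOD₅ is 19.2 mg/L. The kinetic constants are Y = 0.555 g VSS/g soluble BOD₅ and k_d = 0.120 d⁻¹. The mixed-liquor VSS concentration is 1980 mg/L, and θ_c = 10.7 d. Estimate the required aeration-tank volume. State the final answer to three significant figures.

V ≈ 24500 m³

Rearranging the biomass balance for a CMAS with decay, V = Y·Q·ΔS·θ_c / [X·(1+k_d θ_c)] = 0.555 × 26900 × (713 − 19.2) × 10.7 / [1980 × (1 + 0.120 × 10.7)] = 1.11×10^8 / 4522 = 24508 m³.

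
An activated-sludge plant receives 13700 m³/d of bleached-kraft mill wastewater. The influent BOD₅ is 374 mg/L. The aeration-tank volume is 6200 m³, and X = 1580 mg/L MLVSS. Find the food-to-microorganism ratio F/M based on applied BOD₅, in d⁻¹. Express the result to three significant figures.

F/M = Q·S₀ / (V·X) = 13700 × 374 / (6200 × 1580) = 0.5231 g BOD₅·(g VSS·d)⁻¹.

F/M ≈ 0.523 d⁻¹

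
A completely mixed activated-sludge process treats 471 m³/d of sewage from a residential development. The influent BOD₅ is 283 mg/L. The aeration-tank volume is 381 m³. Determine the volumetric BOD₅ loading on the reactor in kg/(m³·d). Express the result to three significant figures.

L_v ≈ 0.350 kg BOD₅/(m³·d)

Volumetric loading L_v = Q·S₀ / V = 471 × 283 g/m³ / 381.0 m³ = 349.9 g/(m³·d) = 0.3499 kg BOD₅/(m³·d).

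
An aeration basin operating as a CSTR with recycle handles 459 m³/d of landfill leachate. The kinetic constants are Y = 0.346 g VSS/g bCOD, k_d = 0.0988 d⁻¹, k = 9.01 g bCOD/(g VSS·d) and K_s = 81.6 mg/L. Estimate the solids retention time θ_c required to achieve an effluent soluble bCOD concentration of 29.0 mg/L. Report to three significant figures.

At the target effluent, Y k S/(K_s+S) = 0.346×9.01×29.0/110.6 = 0.8174 d⁻¹.
θ_c = 1/(μ − k_d) = 1/(0.8174 − 0.0988) = 1/0.7186 = 1.392 d.

θ_c ≈ 1.39 d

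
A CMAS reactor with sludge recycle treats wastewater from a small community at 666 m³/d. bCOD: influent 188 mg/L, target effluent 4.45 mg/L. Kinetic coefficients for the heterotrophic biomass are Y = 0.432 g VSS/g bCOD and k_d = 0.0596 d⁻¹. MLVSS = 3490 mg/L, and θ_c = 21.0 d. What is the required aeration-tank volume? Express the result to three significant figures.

V ≈ 141 m³

From the SRT design equation V = Y Q (S₀−S) θ_c / [X (1 + k_d θ_c)] = 0.432 × 666 × (188 − 4.45) × 21.0 / [3490 × (1 + 0.0596 × 21.0)] = 1.11×10^6 / 7858 = 141.1 m³.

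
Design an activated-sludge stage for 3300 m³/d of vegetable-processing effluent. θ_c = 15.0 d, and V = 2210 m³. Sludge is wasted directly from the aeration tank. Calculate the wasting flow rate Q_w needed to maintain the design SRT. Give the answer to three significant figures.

Wasting from the aeration tank: Q_w = V / θ_c = 2210 / 15.0 = 147.3 m³/d.

Q_w ≈ 147 m³/d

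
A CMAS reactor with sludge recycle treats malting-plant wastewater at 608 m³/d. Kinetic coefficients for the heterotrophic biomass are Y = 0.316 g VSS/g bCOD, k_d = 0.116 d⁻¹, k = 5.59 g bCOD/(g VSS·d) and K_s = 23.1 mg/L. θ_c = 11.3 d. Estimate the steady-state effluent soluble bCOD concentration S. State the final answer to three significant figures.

S ≈ 3.02 mg/L

From the Monod/SRT balance for a CMAS, S = K_s·(1+k_d θ_c)/[θ_c·(Y k − k_d) − 1] = 23.1 × (1 + 0.116 × 11.3) / [11.3 × (0.316 × 5.59 − 0.116) − 1] = 53.38 / 17.65 = 3.024 mg/L.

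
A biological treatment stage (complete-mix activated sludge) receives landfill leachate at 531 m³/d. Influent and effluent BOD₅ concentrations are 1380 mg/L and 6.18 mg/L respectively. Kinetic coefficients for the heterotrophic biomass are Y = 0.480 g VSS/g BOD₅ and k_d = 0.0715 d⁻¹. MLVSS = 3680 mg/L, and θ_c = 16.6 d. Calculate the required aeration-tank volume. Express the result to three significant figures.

V ≈ 722 m³

Steady-state biomass mass balance: V·X·(1 + k_d·θ_c) = Y·Q·(S₀ − S)·θ_c, so V = 0.480 × 531 × (1380 − 6.18) × 16.6 / [3680 × (1 + 0.0715 × 16.6)] = 5.81×10^6 / 8048 = 722.3 m³.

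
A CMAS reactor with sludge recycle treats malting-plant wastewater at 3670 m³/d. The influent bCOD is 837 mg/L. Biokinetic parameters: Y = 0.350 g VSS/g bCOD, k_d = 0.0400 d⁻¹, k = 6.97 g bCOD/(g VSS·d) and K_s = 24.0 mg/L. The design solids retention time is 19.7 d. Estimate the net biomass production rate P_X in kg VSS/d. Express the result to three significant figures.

P_X ≈ 601 kg VSS/d

From the Monod/SRT balance for a CMAS, S = K_s·(1+k_d θ_c)/[θ_c·(Y k − k_d) − 1] = 24.0 × (1 + 0.0400 × 19.7) / [19.7 × (0.350 × 6.97 − 0.0400) − 1] = 42.91 / 46.27 = 0.9274 mg/L.
Y_obs = Y / (1 + k_d θ_c) = 0.350 / (1 + 0.0400 × 19.7) = 0.350 / 1.788 = 0.1957.
Mass of bCOD removed per day: Q(S₀ − S) = 3670 × 836.1 g/m³ = 3068 kg/d.
P_X = Y_obs · Q(S₀ − S) = 0.1957 × 3068 = 600.6 kg VSS/d.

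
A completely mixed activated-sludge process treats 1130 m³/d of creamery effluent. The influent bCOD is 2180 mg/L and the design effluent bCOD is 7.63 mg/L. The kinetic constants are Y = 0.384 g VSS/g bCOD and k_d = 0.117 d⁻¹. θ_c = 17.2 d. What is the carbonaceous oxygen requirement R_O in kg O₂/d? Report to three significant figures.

R_O ≈ 2010 kg O₂/d

Y_obs = Y / (1 + k_d θ_c) = 0.384 / (1 + 0.117 × 17.2) = 0.384 / 3.012 = 0.1275.
Substrate removed = Q·(S₀ − S) = 1130 m³/d × (2180 − 7.63) g/m³ = 2.45×10^6 g/d = 2455 kg/d.
Biomass synthesised: P_X = Y_obs × 2455 = 312.9 kg VSS/d.
R_O = Q·(S₀ − S) − 1.42·P_X = 2455 − 1.42 × 312.9 = 2010 kg O₂/d.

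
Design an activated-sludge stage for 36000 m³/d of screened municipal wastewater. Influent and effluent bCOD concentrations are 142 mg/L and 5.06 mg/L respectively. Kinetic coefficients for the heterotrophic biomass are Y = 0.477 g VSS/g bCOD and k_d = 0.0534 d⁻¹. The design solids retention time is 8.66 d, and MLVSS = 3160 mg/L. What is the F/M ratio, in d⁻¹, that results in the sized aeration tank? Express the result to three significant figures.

Rearranging the biomass balance for a CMAS with decay, V = Y·Q·ΔS·θ_c / [X·(1+k_d θ_c)] = 0.477 × 36000 × (142 − 5.06) × 8.66 / [3160 × (1 + 0.0534 × 8.66)] = 2.04×10^7 / 4621 = 4407 m³.
Food-to-microorganism ratio F/M = Q S₀ / (V X) = 36000 × 142 / (4407 × 3160) = 0.3671 d⁻¹.

F/M ≈ 0.367 d⁻¹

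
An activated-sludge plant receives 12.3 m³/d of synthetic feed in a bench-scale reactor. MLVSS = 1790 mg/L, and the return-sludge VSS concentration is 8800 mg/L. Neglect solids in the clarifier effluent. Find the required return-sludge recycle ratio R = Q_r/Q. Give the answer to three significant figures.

R ≈ 0.255

Solids balance on the clarifier gives (1+R)X = R·X_r, so R = X/(X_r − X) = 1790 / (8800 − 1790) = 0.2553.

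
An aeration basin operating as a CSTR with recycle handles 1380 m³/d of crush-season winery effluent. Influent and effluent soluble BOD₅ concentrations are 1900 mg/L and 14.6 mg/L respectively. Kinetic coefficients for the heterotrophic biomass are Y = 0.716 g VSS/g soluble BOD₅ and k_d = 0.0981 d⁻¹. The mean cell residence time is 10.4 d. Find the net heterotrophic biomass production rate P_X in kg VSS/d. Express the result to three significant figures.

P_X ≈ 922 kg VSS/d

Y_obs = Y / (1 + k_d θ_c) = 0.716 / (1 + 0.0981 × 10.4) = 0.716 / 2.020 = 0.3544.
ΔS = 1900 − 14.6 = 1885 mg/L, so the substrate removal rate is 1380 × 1885/1000 = 2602 kg soluble BOD₅/d.
So the net sludge growth is P_X = 0.3544 × 2602 = 922.1 kg VSS/d.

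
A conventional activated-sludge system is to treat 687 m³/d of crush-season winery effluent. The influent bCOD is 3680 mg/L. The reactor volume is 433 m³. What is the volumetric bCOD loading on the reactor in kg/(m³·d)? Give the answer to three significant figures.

L_v ≈ 5.84 kg bCOD/(m³·d)

Volumetric loading L_v = Q·S₀ / V = 687 × 3680 g/m³ / 433.0 m³ = 5839 g/(m³·d) = 5.839 kg bCOD/(m³·d).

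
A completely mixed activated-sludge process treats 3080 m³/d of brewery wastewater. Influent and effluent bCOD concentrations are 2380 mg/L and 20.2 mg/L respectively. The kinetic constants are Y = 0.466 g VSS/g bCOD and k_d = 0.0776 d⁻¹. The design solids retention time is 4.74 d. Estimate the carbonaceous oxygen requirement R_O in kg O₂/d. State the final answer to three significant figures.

R_O ≈ 3750 kg O₂/d

The observed yield is Y_obs = Y/(1 + k_d·θ_c) = 0.466 / (1 + 0.0776 × 4.74) = 0.466 / 1.368 = 0.3407 g VSS per g bCOD removed.
Q·(S₀ − S) = 3080 × (2380 − 20.2) × 10⁻³ = 7268 kg/d removed.
P_X = Y_obs·Q·(S₀ − S) = 0.3407 × 7268 = 2476 kg VSS/d.
Carbonaceous O₂ demand = substrate oxidised − cell-mass equivalent = 7268 − 1.42 × 2476 = 3752 kg O₂/d.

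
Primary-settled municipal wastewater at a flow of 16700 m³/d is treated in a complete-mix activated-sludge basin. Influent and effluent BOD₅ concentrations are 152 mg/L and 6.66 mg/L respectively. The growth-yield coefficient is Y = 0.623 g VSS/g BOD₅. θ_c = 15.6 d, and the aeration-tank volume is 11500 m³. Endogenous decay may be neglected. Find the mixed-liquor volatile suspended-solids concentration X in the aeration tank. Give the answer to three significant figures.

X ≈ 2050 mg/L

Without decay, X = Y Q (S₀−S) θ_c / V = 0.623 × 16700 × (152 − 6.66) × 15.6 / 11500 = 2051 mg/L.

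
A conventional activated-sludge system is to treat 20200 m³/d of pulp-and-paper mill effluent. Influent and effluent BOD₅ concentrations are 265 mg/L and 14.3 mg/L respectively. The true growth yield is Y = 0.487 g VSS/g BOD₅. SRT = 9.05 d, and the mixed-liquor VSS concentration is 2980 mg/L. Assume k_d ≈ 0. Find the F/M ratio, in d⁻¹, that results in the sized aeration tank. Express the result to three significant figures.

With k_d = 0 the design equation reduces to V = Y Q (S₀−S) θ_c / X = 0.487 × 20200 × (265 − 14.3) × 9.05 / 2980 = 7490 m³.
Food-to-microorganism ratio F/M = Q S₀ / (V X) = 20200 × 265 / (7490 × 2980) = 0.2398 d⁻¹.

F/M ≈ 0.240 d⁻¹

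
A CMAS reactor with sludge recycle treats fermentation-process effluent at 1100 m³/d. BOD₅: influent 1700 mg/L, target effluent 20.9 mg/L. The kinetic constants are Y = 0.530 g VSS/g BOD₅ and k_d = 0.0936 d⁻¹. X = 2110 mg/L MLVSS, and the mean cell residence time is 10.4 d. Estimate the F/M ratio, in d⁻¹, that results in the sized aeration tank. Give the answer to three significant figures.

F/M ≈ 0.362 d⁻¹

Rearranging the biomass balance for a CMAS with decay, V = Y·Q·ΔS·θ_c / [X·(1+k_d θ_c)] = 0.530 × 1100 × (1700 − 20.9) × 10.4 / [2110 × (1 + 0.0936 × 10.4)] = 1.02×10^7 / 4164 = 2445 m³.
F/M = Q·S₀ / (V·X) = 1100 × 1700 / (2445 × 2110) = 0.3625 g BOD₅·(g VSS·d)⁻¹.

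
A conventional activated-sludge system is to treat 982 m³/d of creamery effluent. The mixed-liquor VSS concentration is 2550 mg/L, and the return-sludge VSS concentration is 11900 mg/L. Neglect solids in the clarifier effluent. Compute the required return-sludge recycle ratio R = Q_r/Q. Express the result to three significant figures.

R ≈ 0.273

Mass balance around the secondary clarifier (neglecting effluent solids): R = X / (X_r − X) = 2550 / (11900 − 2550) = 0.2727.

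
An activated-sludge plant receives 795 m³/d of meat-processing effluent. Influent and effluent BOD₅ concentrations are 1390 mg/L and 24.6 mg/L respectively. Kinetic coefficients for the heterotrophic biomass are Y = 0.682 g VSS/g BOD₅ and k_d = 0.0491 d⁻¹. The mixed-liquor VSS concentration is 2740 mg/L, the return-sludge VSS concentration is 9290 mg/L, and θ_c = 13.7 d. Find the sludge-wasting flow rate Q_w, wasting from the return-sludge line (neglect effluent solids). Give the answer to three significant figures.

Q_w ≈ 47.6 m³/d

Steady-state biomass mass balance: V·X·(1 + k_d·θ_c) = Y·Q·(S₀ − S)·θ_c, so V = 0.682 × 795 × (1390 − 24.6) × 13.7 / [2740 × (1 + 0.0491 × 13.7)] = 1.01×10^7 / 4583 = 2213 m³.
Q_w = (V·X)/(θ_c X_r) = 2213 × 2740 / (13.7 × 9290) = 47.64 m³/d.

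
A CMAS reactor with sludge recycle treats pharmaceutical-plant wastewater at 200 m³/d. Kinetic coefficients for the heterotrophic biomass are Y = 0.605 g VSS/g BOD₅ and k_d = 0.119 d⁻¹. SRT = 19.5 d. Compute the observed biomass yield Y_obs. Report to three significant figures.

Observed yield with endogenous decay: Y_obs = Y / (1 + k_d·θ_c) = 0.605 / (1 + 0.119 × 19.5) = 0.605 / 3.321 = 0.1822 g VSS/g BOD₅.

Y_obs ≈ 0.182 g VSS/g BOD₅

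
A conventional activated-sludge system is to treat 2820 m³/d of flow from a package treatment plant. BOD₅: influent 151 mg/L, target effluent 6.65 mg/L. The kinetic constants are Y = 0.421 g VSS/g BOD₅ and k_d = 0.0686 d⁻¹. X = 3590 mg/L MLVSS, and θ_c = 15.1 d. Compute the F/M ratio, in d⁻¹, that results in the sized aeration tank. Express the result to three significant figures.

Steady-state biomass mass balance: V·X·(1 + k_d·θ_c) = Y·Q·(S₀ − S)·θ_c, so V = 0.421 × 2820 × (151 − 6.65) × 15.1 / [3590 × (1 + 0.0686 × 15.1)] = 2.59×10^6 / 7309 = 354.1 m³.
Food-to-microorganism ratio F/M = Q S₀ / (V X) = 2820 × 151 / (354.1 × 3590) = 0.3350 d⁻¹.

F/M ≈ 0.335 d⁻¹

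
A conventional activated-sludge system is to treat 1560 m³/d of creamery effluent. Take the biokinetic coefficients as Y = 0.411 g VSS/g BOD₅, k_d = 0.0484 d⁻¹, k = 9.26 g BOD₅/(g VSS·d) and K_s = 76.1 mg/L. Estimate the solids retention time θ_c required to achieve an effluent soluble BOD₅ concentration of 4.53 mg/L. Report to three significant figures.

Specific growth rate at S = 4.53 mg/L: μ = YkS/(K_s+S) = 0.411·9.26·4.53/(76.1+4.53) = 0.2138 d⁻¹.
Then 1/θ_c = μ − k_d = 0.2138 − 0.0484 = 0.1654 d⁻¹, giving θ_c = 6.045 d.

θ_c ≈ 6.05 d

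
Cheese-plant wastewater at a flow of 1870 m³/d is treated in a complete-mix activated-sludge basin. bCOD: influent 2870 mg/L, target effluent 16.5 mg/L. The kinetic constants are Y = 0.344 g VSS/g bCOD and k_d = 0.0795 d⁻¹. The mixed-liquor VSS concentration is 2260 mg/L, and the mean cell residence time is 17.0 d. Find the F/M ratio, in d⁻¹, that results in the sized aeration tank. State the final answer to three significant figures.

From the SRT design equation V = Y Q (S₀−S) θ_c / [X (1 + k_d θ_c)] = 0.344 × 1870 × (2870 − 16.5) × 17.0 / [2260 × (1 + 0.0795 × 17.0)] = 3.12×10^7 / 5314 = 5872 m³.
F/M = applied load / biomass = Q·S₀/(V·X) = 1870 × 2870 / (5872 × 2260) = 0.4044 d⁻¹.

F/M ≈ 0.404 d⁻¹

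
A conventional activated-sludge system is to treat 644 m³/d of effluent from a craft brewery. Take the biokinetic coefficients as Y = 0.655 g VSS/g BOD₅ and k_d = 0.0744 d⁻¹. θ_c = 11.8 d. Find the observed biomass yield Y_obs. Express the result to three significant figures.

Correct the yield for decay: Y_obs = Y/(1 + k_d θ_c) = 0.655 / (1 + 0.0744 × 11.8) = 0.655 / 1.878 = 0.3488.

Y_obs ≈ 0.349 g VSS/g BOD₅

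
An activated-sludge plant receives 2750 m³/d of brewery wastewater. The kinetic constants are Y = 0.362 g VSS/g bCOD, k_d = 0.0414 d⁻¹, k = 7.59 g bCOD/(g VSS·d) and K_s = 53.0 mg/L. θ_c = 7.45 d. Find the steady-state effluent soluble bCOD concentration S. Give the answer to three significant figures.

S ≈ 3.62 mg/L

From the Monod/SRT balance for a CMAS, S = K_s·(1+k_d θ_c)/[θ_c·(Y k − k_d) − 1] = 53.0 × (1 + 0.0414 × 7.45) / [7.45 × (0.362 × 7.59 − 0.0414) − 1] = 69.35 / 19.16 = 3.619 mg/L.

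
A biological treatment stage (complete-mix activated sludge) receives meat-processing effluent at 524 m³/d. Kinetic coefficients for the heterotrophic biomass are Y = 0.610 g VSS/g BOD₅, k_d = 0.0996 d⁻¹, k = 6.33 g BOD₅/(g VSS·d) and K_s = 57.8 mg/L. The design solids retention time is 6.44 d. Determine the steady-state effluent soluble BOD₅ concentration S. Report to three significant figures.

For a completely mixed reactor with recycle the Lawrence–McCarty relation gives S = K_s·(1 + k_d·θ_c) / [θ_c·(Y·k − k_d) − 1] = 57.8 × (1 + 0.0996 × 6.44) / [6.44 × (0.610 × 6.33 − 0.0996) − 1] = 94.87 / 23.23 = 4.085 mg/L.

S ≈ 4.08 mg/L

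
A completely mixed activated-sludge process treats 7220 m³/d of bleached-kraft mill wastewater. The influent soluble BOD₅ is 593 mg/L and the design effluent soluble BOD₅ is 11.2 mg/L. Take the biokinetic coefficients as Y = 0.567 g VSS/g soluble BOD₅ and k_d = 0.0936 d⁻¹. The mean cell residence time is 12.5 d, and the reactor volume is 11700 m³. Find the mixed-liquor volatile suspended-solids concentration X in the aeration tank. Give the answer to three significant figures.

X ≈ 1170 mg/L

X = Y·Q·ΔS·θ_c / [V·(1 + k_d θ_c)] = 0.567 × 7220 × (593 − 11.2) × 12.5 / [11700 × (1 + 0.0936 × 12.5)] = 1173 mg/L.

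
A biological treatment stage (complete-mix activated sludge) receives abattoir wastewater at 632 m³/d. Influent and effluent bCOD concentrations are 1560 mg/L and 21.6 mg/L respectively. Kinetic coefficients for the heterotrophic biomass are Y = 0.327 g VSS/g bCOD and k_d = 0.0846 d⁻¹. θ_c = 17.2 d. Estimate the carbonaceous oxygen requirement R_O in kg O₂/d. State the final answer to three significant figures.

The observed yield is Y_obs = Y/(1 + k_d·θ_c) = 0.327 / (1 + 0.0846 × 17.2) = 0.327 / 2.455 = 0.1332 g VSS per g bCOD removed.
ΔS = 1560 − 21.6 = 1538 mg/L, so the substrate removal rate is 632 × 1538/1000 = 972.3 kg bCOD/d.
P_X = Y_obs·Q·(S₀ − S) = 0.1332 × 972.3 = 129.5 kg VSS/d.
Carbonaceous O₂ demand = substrate oxidised − cell-mass equivalent = 972.3 − 1.42 × 129.5 = 788.4 kg O₂/d.

R_O ≈ 788 kg O₂/d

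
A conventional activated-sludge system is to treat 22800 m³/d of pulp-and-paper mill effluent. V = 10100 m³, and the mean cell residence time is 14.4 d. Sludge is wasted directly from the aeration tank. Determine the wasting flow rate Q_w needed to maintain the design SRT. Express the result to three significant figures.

For wasting at MLVSS concentration, Q_w = V/θ_c = 10100/14.4 = 701.4 m³/d.

Q_w ≈ 701 m³/d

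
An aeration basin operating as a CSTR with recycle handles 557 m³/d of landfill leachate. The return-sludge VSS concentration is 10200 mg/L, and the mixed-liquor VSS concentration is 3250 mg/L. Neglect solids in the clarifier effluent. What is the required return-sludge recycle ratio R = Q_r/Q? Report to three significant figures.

R ≈ 0.468

Mass balance around the secondary clarifier (neglecting effluent solids): R = X / (X_r − X) = 3250 / (10200 − 3250) = 0.4676.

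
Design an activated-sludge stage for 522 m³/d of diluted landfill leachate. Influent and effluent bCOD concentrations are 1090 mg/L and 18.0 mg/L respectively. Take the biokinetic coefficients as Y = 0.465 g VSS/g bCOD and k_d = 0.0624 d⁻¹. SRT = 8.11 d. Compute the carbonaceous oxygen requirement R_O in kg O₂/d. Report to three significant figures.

R_O ≈ 314 kg O₂/d

The observed yield is Y_obs = Y/(1 + k_d·θ_c) = 0.465 / (1 + 0.0624 × 8.11) = 0.465 / 1.506 = 0.3088 g VSS per g bCOD removed.
ΔS = 1090 − 18.0 = 1072 mg/L, so the substrate removal rate is 522 × 1072/1000 = 559.6 kg bCOD/d.
Biomass synthesised: P_X = Y_obs × 559.6 = 172.8 kg VSS/d.
R_O = Q·(S₀ − S) − 1.42·P_X = 559.6 − 1.42 × 172.8 = 314.2 kg O₂/d.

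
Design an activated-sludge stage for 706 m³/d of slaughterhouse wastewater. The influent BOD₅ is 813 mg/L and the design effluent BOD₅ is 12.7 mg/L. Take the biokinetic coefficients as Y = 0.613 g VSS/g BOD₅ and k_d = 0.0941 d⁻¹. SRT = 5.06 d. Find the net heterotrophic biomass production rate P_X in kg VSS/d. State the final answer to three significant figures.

Correct the yield for decay: Y_obs = Y/(1 + k_d θ_c) = 0.613 / (1 + 0.0941 × 5.06) = 0.613 / 1.476 = 0.4153.
ΔS = 813 − 12.7 = 800.3 mg/L, so the substrate removal rate is 706 × 800.3/1000 = 565.0 kg BOD₅/d.
P_X = Y_obs · Q(S₀ − S) = 0.4153 × 565.0 = 234.6 kg VSS/d.

P_X ≈ 235 kg VSS/d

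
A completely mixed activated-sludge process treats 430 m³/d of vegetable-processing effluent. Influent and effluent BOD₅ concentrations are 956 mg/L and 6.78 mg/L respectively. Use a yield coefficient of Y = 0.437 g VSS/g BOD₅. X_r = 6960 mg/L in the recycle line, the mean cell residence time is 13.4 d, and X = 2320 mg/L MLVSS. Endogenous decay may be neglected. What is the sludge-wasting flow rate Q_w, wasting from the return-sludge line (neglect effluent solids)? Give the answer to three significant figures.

With k_d = 0 the design equation reduces to V = Y Q (S₀−S) θ_c / X = 0.437 × 430 × (956 − 6.78) × 13.4 / 2320 = 1030 m³.
θ_c = V·X/(Q_w·X_r) when wasting from the recycle, so Q_w = V·X/(θ_c·X_r) = 1030 × 2320 / (13.4 × 6960) = 25.63 m³/d.

Q_w ≈ 25.6 m³/d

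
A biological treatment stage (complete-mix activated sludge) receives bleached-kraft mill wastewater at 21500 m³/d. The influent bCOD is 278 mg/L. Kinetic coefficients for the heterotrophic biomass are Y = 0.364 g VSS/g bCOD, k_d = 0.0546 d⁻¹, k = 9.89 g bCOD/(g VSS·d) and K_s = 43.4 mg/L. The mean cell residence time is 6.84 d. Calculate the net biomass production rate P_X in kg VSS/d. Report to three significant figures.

From the Monod/SRT balance for a CMAS, S = K_s·(1+k_d θ_c)/[θ_c·(Y k − k_d) − 1] = 43.4 × (1 + 0.0546 × 6.84) / [6.84 × (0.364 × 9.89 − 0.0546) − 1] = 59.61 / 23.25 = 2.564 mg/L.
The observed yield is Y_obs = Y/(1 + k_d·θ_c) = 0.364 / (1 + 0.0546 × 6.84) = 0.364 / 1.373 = 0.2650 g VSS per g bCOD removed.
Q·(S₀ − S) = 21500 × (278 − 2.56) × 10⁻³ = 5922 kg/d removed.
P_X = Y_obs · Q(S₀ − S) = 0.2650 × 5922 = 1569 kg VSS/d.

P_X ≈ 1570 kg VSS/d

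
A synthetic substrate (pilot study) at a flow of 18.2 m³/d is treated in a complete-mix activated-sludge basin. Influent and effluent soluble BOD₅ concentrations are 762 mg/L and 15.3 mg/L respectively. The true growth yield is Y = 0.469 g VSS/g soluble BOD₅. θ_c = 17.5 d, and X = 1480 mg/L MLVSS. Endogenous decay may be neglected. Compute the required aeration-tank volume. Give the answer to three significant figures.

With k_d = 0 the design equation reduces to V = Y Q (S₀−S) θ_c / X = 0.469 × 18.2 × (762 − 15.3) × 17.5 / 1480 = 75.36 m³.

V ≈ 75.4 m³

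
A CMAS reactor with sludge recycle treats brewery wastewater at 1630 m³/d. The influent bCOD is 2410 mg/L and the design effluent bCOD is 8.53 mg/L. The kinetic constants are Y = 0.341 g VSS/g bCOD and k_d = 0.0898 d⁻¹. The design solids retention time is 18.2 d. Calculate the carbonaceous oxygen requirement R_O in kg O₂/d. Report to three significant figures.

Y_obs = Y / (1 + k_d θ_c) = 0.341 / (1 + 0.0898 × 18.2) = 0.341 / 2.634 = 0.1294.
Mass of bCOD removed per day: Q(S₀ − S) = 1630 × 2401 g/m³ = 3914 kg/d.
P_X = Y_obs·Q·(S₀ − S) = 0.1294 × 3914 = 506.7 kg VSS/d.
Carbonaceous O₂ demand = substrate oxidised − cell-mass equivalent = 3914 − 1.42 × 506.7 = 3195 kg O₂/d.

R_O ≈ 3190 kg O₂/d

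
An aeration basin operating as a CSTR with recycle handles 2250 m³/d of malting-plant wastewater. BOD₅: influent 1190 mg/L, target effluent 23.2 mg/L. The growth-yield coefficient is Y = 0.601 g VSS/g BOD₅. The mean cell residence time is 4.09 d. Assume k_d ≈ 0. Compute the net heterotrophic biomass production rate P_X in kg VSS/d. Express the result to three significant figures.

Since k_d ≈ 0, Y_obs = Y = 0.601 g VSS/g BOD₅.
Substrate removed = Q·(S₀ − S) = 2250 m³/d × (1190 − 23.2) g/m³ = 2.63×10^6 g/d = 2625 kg/d.
So the net sludge growth is P_X = 0.6010 × 2625 = 1578 kg VSS/d.

P_X ≈ 1580 kg VSS/d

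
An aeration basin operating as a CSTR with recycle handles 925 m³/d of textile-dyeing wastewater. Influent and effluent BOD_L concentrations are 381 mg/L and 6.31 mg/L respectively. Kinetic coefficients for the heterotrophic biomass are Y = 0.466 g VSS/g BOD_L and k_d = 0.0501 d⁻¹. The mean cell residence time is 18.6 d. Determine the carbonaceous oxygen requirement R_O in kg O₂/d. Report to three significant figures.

R_O ≈ 228 kg O₂/d

Correct the yield for decay: Y_obs = Y/(1 + k_d θ_c) = 0.466 / (1 + 0.0501 × 18.6) = 0.466 / 1.932 = 0.2412.
Mass of BOD_L removed per day: Q(S₀ − S) = 925 × 374.7 g/m³ = 346.6 kg/d.
P_X = Y_obs·Q·(S₀ − S) = 0.2412 × 346.6 = 83.60 kg VSS/d.
Carbonaceous O₂ demand = substrate oxidised − cell-mass equivalent = 346.6 − 1.42 × 83.60 = 227.9 kg O₂/d.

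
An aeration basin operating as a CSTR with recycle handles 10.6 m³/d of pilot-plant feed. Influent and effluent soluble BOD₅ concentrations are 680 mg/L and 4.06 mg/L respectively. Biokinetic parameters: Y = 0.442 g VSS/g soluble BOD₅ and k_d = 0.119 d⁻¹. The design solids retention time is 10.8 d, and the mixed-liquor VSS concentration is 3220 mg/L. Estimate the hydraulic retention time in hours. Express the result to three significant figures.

τ ≈ 10.5 h

Rearranging the biomass balance for a CMAS with decay, V = Y·Q·ΔS·θ_c / [X·(1+k_d θ_c)] = 0.442 × 10.6 × (680 − 4.06) × 10.8 / [3220 × (1 + 0.119 × 10.8)] = 3.42×10^4 / 7358 = 4.648 m³.
Hydraulic retention time τ = V/Q = 4.648 / 10.6 = 0.4385 d = 10.52 h.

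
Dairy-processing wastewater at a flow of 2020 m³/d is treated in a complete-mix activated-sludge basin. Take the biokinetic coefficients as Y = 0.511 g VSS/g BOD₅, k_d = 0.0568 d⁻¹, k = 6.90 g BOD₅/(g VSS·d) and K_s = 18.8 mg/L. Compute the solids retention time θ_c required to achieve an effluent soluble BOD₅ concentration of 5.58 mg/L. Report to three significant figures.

Specific growth rate at S = 5.58 mg/L: μ = YkS/(K_s+S) = 0.511·6.90·5.58/(18.8+5.58) = 0.8070 d⁻¹.
θ_c = 1/(μ − k_d) = 1/(0.8070 − 0.0568) = 1/0.7502 = 1.333 d.

θ_c ≈ 1.33 d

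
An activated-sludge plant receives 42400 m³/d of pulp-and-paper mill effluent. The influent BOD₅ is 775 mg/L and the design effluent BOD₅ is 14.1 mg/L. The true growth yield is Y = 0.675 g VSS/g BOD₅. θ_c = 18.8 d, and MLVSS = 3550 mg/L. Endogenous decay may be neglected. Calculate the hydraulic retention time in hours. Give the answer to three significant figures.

Biomass mass balance (decay neglected): V·X = Y·Q·(S₀ − S)·θ_c, so V = 0.675 × 42400 × (775 − 14.1) × 18.8 / 3550 = 115326 m³.
HRT = V/Q = 115326 m³ / 42400 m³·d⁻¹ = 2.720 d × 24 = 65.28 h.

τ ≈ 65.3 h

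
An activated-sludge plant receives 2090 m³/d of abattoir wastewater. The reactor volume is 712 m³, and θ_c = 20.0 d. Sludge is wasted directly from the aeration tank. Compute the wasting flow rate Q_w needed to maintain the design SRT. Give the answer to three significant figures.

With mixed-liquor wasting, θ_c = V/Q_w, so Q_w = V/θ_c = 712.0/20.0 = 35.60 m³/d.

Q_w ≈ 35.6 m³/d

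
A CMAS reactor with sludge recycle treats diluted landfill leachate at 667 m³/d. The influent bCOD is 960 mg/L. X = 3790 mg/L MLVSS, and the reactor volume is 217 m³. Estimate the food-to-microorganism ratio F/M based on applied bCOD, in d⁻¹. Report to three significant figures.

Food-to-microorganism ratio F/M = Q S₀ / (V X) = 667 × 960 / (217.0 × 3790) = 0.7786 d⁻¹.

F/M ≈ 0.779 d⁻¹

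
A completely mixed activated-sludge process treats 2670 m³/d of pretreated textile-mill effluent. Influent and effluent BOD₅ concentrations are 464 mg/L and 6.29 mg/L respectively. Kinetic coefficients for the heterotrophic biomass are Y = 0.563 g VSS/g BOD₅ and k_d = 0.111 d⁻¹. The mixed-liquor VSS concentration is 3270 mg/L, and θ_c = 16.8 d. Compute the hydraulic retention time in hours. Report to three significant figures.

τ ≈ 11.1 h

Steady-state biomass mass balance: V·X·(1 + k_d·θ_c) = Y·Q·(S₀ − S)·θ_c, so V = 0.563 × 2670 × (464 − 6.29) × 16.8 / [3270 × (1 + 0.111 × 16.8)] = 1.16×10^7 / 9368 = 1234 m³.
HRT = V/Q = 1234 m³ / 2670 m³·d⁻¹ = 0.4621 d × 24 = 11.09 h.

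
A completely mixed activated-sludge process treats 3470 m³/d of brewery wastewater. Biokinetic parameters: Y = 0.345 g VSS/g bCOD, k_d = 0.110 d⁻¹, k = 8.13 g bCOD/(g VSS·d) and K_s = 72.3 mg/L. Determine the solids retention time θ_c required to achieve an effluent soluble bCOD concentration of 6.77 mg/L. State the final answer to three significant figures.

θ_c ≈ 7.68 d

Specific growth rate at S = 6.77 mg/L: μ = YkS/(K_s+S) = 0.345·8.13·6.77/(72.3+6.77) = 0.2402 d⁻¹.
θ_c = 1/(μ − k_d) = 1/(0.2402 − 0.110) = 1/0.1302 = 7.683 d.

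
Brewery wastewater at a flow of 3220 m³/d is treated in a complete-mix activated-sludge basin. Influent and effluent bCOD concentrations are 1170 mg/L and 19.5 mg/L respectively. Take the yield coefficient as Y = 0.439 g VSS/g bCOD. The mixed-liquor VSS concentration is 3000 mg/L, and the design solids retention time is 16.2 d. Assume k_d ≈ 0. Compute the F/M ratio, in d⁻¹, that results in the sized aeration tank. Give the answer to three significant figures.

F/M ≈ 0.143 d⁻¹

Biomass mass balance (decay neglected): V·X = Y·Q·(S₀ − S)·θ_c, so V = 0.439 × 3220 × (1170 − 19.5) × 16.2 / 3000 = 8782 m³.
Food-to-microorganism ratio F/M = Q S₀ / (V X) = 3220 × 1170 / (8782 × 3000) = 0.1430 d⁻¹.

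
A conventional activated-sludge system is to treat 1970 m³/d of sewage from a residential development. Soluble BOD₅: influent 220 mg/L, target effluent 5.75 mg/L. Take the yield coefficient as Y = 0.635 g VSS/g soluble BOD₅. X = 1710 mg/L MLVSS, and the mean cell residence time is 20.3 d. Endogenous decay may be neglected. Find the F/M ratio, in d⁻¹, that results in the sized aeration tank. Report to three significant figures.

F/M ≈ 0.0797 d⁻¹

Biomass mass balance (decay neglected): V·X = Y·Q·(S₀ − S)·θ_c, so V = 0.635 × 1970 × (220 − 5.75) × 20.3 / 1710 = 3182 m³.
Food-to-microorganism ratio F/M = Q S₀ / (V X) = 1970 × 220 / (3182 × 1710) = 0.07966 d⁻¹.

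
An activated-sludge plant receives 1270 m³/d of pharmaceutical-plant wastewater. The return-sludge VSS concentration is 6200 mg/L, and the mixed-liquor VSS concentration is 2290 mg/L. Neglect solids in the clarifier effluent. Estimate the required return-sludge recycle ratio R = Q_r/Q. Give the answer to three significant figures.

R ≈ 0.586

R = Q_r/Q = X/(X_r − X) = 2290 / (6200 − 2290) = 0.5857.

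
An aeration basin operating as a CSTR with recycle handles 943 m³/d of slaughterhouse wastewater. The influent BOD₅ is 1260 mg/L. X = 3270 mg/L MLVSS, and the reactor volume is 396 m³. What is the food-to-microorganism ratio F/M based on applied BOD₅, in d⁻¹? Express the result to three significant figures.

F/M = applied load / biomass = Q·S₀/(V·X) = 943 × 1260 / (396.0 × 3270) = 0.9176 d⁻¹.

F/M ≈ 0.918 d⁻¹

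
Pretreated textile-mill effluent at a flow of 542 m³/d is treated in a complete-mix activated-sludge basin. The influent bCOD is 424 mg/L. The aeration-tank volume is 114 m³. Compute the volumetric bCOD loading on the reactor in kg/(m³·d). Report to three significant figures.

Applied bCOD load per unit volume = Q·S₀/V = (542 × 424/1000)/114.0 = 2.016 kg bCOD·m⁻³·d⁻¹.

L_v ≈ 2.02 kg bCOD/(m³·d)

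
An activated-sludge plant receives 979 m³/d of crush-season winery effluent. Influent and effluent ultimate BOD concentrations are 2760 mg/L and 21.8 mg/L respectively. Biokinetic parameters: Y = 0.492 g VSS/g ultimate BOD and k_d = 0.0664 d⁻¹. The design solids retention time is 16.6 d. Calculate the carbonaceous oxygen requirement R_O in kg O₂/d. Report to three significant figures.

R_O ≈ 1790 kg O₂/d

The observed yield is Y_obs = Y/(1 + k_d·θ_c) = 0.492 / (1 + 0.0664 × 16.6) = 0.492 / 2.102 = 0.2340 g VSS per g ultimate BOD removed.
ΔS = 2760 − 21.8 = 2738 mg/L, so the substrate removal rate is 979 × 2738/1000 = 2681 kg ultimate BOD/d.
Biomass synthesised: P_X = Y_obs × 2681 = 627.4 kg VSS/d.
R_O = Q·(S₀ − S) − 1.42·P_X = 2681 − 1.42 × 627.4 = 1790 kg O₂/d.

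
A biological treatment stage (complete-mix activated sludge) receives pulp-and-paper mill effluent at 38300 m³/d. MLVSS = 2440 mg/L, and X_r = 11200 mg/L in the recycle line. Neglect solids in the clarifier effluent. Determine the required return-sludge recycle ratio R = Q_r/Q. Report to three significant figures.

Solids balance on the clarifier gives (1+R)X = R·X_r, so R = X/(X_r − X) = 2440 / (11200 − 2440) = 0.2785.

R ≈ 0.279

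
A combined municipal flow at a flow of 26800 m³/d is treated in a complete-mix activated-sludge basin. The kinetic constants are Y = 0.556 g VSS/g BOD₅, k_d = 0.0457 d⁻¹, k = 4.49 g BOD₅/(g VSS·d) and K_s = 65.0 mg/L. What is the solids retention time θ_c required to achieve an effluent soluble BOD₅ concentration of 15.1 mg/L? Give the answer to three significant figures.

θ_c ≈ 2.35 d

Specific growth rate at S = 15.1 mg/L: μ = YkS/(K_s+S) = 0.556·4.49·15.1/(65.0+15.1) = 0.4706 d⁻¹.
Then 1/θ_c = μ − k_d = 0.4706 − 0.0457 = 0.4249 d⁻¹, giving θ_c = 2.353 d.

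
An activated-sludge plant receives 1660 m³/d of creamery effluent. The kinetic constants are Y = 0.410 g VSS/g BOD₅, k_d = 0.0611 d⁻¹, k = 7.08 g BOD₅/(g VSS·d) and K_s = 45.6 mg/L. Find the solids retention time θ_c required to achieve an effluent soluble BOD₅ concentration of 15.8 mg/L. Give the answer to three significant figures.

From 1/θ_c = Y·k·S/(K_s + S) − k_d: Y·k·S/(K_s+S) = 0.410 × 7.08 × 15.8 / (45.6 + 15.8) = 0.7470 d⁻¹.
Then 1/θ_c = μ − k_d = 0.7470 − 0.0611 = 0.6859 d⁻¹, giving θ_c = 1.458 d.

θ_c ≈ 1.46 d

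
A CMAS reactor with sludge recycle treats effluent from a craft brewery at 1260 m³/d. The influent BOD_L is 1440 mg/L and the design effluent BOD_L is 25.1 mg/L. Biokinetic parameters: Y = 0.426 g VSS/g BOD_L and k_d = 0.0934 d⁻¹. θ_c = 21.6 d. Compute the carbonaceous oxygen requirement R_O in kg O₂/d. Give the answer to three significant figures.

Y_obs = Y / (1 + k_d θ_c) = 0.426 / (1 + 0.0934 × 21.6) = 0.426 / 3.017 = 0.1412.
Mass of BOD_L removed per day: Q(S₀ − S) = 1260 × 1415 g/m³ = 1783 kg/d.
Biomass synthesised: P_X = Y_obs × 1783 = 251.7 kg VSS/d.
R_O = Q·(S₀ − S) − 1.42·P_X = 1783 − 1.42 × 251.7 = 1425 kg O₂/d.

R_O ≈ 1430 kg O₂/d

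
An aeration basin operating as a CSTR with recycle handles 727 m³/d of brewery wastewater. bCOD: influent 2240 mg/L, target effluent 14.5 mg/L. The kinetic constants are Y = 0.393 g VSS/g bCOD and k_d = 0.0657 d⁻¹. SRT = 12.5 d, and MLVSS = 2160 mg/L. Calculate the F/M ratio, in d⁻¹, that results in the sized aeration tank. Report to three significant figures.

F/M ≈ 0.373 d⁻¹

From the SRT design equation V = Y Q (S₀−S) θ_c / [X (1 + k_d θ_c)] = 0.393 × 727 × (2240 − 14.5) × 12.5 / [2160 × (1 + 0.0657 × 12.5)] = 7.95×10^6 / 3934 = 2020 m³.
F/M = Q·S₀ / (V·X) = 727 × 2240 / (2020 × 2160) = 0.3732 g bCOD·(g VSS·d)⁻¹.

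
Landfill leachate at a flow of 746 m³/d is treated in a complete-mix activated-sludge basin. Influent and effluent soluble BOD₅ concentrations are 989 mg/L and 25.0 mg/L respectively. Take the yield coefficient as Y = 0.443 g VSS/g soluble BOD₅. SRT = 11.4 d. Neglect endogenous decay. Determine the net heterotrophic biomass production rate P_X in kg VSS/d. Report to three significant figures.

Since k_d ≈ 0, Y_obs = Y = 0.443 g VSS/g soluble BOD₅.
Substrate removed = Q·(S₀ − S) = 746 m³/d × (989 − 25.0) g/m³ = 7.19×10^5 g/d = 719.1 kg/d.
P_X = Y_obs · Q(S₀ − S) = 0.4430 × 719.1 = 318.6 kg VSS/d.

P_X ≈ 319 kg VSS/d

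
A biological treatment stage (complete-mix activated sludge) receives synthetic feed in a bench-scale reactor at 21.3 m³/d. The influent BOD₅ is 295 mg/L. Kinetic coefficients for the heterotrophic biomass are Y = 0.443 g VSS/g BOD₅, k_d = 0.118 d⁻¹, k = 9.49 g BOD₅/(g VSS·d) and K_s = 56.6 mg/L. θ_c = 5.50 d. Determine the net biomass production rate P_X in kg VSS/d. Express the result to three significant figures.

For a completely mixed reactor with recycle the Lawrence–McCarty relation gives S = K_s·(1 + k_d·θ_c) / [θ_c·(Y·k − k_d) − 1] = 56.6 × (1 + 0.118 × 5.50) / [5.50 × (0.443 × 9.49 − 0.118) − 1] = 93.33 / 21.47 = 4.346 mg/L.
Observed yield with endogenous decay: Y_obs = Y / (1 + k_d·θ_c) = 0.443 / (1 + 0.118 × 5.50) = 0.443 / 1.649 = 0.2686 g VSS/g BOD₅.
ΔS = 295 − 4.35 = 290.6 mg/L, so the substrate removal rate is 21.3 × 290.6/1000 = 6.191 kg BOD₅/d.
Net biomass production P_X = Y_obs × Q·(S₀ − S) = 0.2686 × 6.191 = 1.663 kg VSS/d.

P_X ≈ 1.66 kg VSS/d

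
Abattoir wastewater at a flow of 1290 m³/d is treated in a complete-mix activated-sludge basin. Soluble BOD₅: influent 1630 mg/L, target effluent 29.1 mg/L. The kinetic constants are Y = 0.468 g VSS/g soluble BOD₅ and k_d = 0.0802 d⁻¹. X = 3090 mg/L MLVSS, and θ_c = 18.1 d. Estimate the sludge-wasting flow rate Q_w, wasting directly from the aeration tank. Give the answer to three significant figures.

Steady-state biomass mass balance: V·X·(1 + k_d·θ_c) = Y·Q·(S₀ − S)·θ_c, so V = 0.468 × 1290 × (1630 − 29.1) × 18.1 / [3090 × (1 + 0.0802 × 18.1)] = 1.75×10^7 / 7576 = 2309 m³.
With mixed-liquor wasting, θ_c = V/Q_w, so Q_w = V/θ_c = 2309/18.1 = 127.6 m³/d.

Q_w ≈ 128 m³/d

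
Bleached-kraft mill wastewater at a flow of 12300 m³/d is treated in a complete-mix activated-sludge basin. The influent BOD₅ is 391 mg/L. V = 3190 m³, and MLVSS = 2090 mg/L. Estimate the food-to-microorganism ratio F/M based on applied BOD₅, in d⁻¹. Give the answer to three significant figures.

Food-to-microorganism ratio F/M = Q S₀ / (V X) = 12300 × 391 / (3190 × 2090) = 0.7213 d⁻¹.

F/M ≈ 0.721 d⁻¹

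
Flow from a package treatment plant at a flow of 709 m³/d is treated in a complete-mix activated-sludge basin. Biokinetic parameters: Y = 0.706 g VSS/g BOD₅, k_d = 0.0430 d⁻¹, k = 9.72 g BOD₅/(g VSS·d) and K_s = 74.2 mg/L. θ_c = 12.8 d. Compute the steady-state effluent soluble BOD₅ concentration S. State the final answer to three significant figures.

S ≈ 1.33 mg/L

Effluent substrate depends only on kinetics and SRT: S = K_s(1 + k_d θ_c) / [θ_c(Yk − k_d) − 1] = 74.2 × (1 + 0.0430 × 12.8) / [12.8 × (0.706 × 9.72 − 0.0430) − 1] = 115.0 / 86.29 = 1.333 mg/L.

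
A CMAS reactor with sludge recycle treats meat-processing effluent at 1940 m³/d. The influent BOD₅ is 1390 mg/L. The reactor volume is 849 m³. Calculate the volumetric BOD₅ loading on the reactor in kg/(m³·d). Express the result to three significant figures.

L_v ≈ 3.18 kg BOD₅/(m³·d)

L_v = Q S₀ / V = 1940 × 1390 × 10⁻³ / 849.0 = 3.176 kg/(m³·d).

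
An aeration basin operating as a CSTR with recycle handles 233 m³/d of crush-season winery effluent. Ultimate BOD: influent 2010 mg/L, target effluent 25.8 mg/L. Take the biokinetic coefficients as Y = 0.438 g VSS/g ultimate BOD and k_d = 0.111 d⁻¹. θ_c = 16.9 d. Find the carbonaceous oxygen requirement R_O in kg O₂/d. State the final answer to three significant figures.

R_O ≈ 362 kg O₂/d

Y_obs = Y / (1 + k_d θ_c) = 0.438 / (1 + 0.111 × 16.9) = 0.438 / 2.876 = 0.1523.
Q·(S₀ − S) = 233 × (2010 − 25.8) × 10⁻³ = 462.3 kg/d removed.
Biomass synthesised: P_X = Y_obs × 462.3 = 70.41 kg VSS/d.
Carbonaceous O₂ demand = substrate oxidised − cell-mass equivalent = 462.3 − 1.42 × 70.41 = 362.3 kg O₂/d.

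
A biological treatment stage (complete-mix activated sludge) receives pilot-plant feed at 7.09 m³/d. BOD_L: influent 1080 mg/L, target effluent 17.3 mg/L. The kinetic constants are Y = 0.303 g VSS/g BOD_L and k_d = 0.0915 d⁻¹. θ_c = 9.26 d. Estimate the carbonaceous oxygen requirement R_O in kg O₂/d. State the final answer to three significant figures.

Y_obs = Y / (1 + k_d θ_c) = 0.303 / (1 + 0.0915 × 9.26) = 0.303 / 1.847 = 0.1640.
Substrate removed = Q·(S₀ − S) = 7.09 m³/d × (1080 − 17.3) g/m³ = 7.53×10^3 g/d = 7.535 kg/d.
Net sludge production P_X = 0.1640 × 7.535 = 1.236 kg VSS/d.
R_O = Q·(S₀ − S) − 1.42·P_X = 7.535 − 1.42 × 1.236 = 5.780 kg O₂/d.

R_O ≈ 5.78 kg O₂/d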